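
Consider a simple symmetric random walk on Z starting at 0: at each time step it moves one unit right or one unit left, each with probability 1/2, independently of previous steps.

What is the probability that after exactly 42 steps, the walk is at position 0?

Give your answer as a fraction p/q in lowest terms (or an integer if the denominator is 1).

Answer: 67282234305/549755813888

Derivation:
To return to 0 after 42 steps: need exactly 21 steps of +1 and 21 of -1.
Favorable paths: C(42,21) = 538257874440
Total paths: 2^42 = 4398046511104
P = 538257874440/4398046511104 = 67282234305/549755813888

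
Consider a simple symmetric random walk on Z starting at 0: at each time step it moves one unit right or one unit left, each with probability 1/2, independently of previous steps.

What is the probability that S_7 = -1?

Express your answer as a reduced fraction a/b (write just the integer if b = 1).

Answer: 35/128

Derivation:
To reach position -1 after 7 steps: need 3 steps of +1 and 4 of -1.
Favorable paths: C(7,3) = 35
Total paths: 2^7 = 128
P = 35/128 = 35/128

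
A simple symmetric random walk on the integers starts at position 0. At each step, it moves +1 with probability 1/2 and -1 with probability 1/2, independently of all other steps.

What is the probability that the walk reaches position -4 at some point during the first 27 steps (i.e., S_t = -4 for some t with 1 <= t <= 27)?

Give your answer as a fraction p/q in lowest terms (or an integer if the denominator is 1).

Count via complement. Let g(t,s) = #length-t paths at position s with S_1..S_t all ≠ -4.
g(t,s) = g(t-1,s-1) + g(t-1,s+1) for s ≠ -4; g(t,-4) = 0.
t=0: g(0,0)=1
t=1: g(1,-1)=1 g(1,1)=1
t=2: g(2,-2)=1 g(2,0)=2 g(2,2)=1
t=3: g(3,-3)=1 g(3,-1)=3 g(3,1)=3 g(3,3)=1
t=4: g(4,-2)=4 g(4,0)=6 g(4,2)=4 g(4,4)=1
t=5: g(5,-3)=4 g(5,-1)=10 g(5,1)=10 g(5,3)=5 g(5,5)=1
t=6: g(6,-2)=14 g(6,0)=20 g(6,2)=15 g(6,4)=6 g(6,6)=1
t=7: g(7,-3)=14 g(7,-1)=34 g(7,1)=35 g(7,3)=21 g(7,5)=7 g(7,7)=1
t=8: g(8,-2)=48 g(8,0)=69 g(8,2)=56 g(8,4)=28 g(8,6)=8 g(8,8)=1
t=9: g(9,-3)=48 g(9,-1)=117 g(9,1)=125 g(9,3)=84 g(9,5)=36 g(9,7)=9 g(9,9)=1
t=10: g(10,-2)=165 g(10,0)=242 g(10,2)=209 g(10,4)=120 g(10,6)=45 g(10,8)=10 g(10,10)=1
t=11: g(11,-3)=165 g(11,-1)=407 g(11,1)=451 g(11,3)=329 g(11,5)=165 g(11,7)=55 g(11,9)=11 g(11,11)=1
t=12: g(12,-2)=572 g(12,0)=858 g(12,2)=780 g(12,4)=494 g(12,6)=220 g(12,8)=66 g(12,10)=12 g(12,12)=1
t=13: g(13,-3)=572 g(13,-1)=1430 g(13,1)=1638 g(13,3)=1274 g(13,5)=714 g(13,7)=286 g(13,9)=78 g(13,11)=13 g(13,13)=1
t=14: g(14,-2)=2002 g(14,0)=3068 g(14,2)=2912 g(14,4)=1988 g(14,6)=1000 g(14,8)=364 g(14,10)=91 g(14,12)=14 g(14,14)=1
t=15: g(15,-3)=2002 g(15,-1)=5070 g(15,1)=5980 g(15,3)=4900 g(15,5)=2988 g(15,7)=1364 g(15,9)=455 g(15,11)=105 g(15,13)=15 g(15,15)=1
t=16: g(16,-2)=7072 g(16,0)=11050 g(16,2)=10880 g(16,4)=7888 g(16,6)=4352 g(16,8)=1819 g(16,10)=560 g(16,12)=120 g(16,14)=16 g(16,16)=1
t=17: g(17,-3)=7072 g(17,-1)=18122 g(17,1)=21930 g(17,3)=18768 g(17,5)=12240 g(17,7)=6171 g(17,9)=2379 g(17,11)=680 g(17,13)=136 g(17,15)=17 g(17,17)=1
t=18: g(18,-2)=25194 g(18,0)=40052 g(18,2)=40698 g(18,4)=31008 g(18,6)=18411 g(18,8)=8550 g(18,10)=3059 g(18,12)=816 g(18,14)=153 g(18,16)=18 g(18,18)=1
t=19: g(19,-3)=25194 g(19,-1)=65246 g(19,1)=80750 g(19,3)=71706 g(19,5)=49419 g(19,7)=26961 g(19,9)=11609 g(19,11)=3875 g(19,13)=969 g(19,15)=171 g(19,17)=19 g(19,19)=1
t=20: g(20,-2)=90440 g(20,0)=145996 g(20,2)=152456 g(20,4)=121125 g(20,6)=76380 g(20,8)=38570 g(20,10)=15484 g(20,12)=4844 g(20,14)=1140 g(20,16)=190 g(20,18)=20 g(20,20)=1
t=21: g(21,-3)=90440 g(21,-1)=236436 g(21,1)=298452 g(21,3)=273581 g(21,5)=197505 g(21,7)=114950 g(21,9)=54054 g(21,11)=20328 g(21,13)=5984 g(21,15)=1330 g(21,17)=210 g(21,19)=21 g(21,21)=1
t=22: g(22,-2)=326876 g(22,0)=534888 g(22,2)=572033 g(22,4)=471086 g(22,6)=312455 g(22,8)=169004 g(22,10)=74382 g(22,12)=26312 g(22,14)=7314 g(22,16)=1540 g(22,18)=231 g(22,20)=22 g(22,22)=1
t=23: g(23,-3)=326876 g(23,-1)=861764 g(23,1)=1106921 g(23,3)=1043119 g(23,5)=783541 g(23,7)=481459 g(23,9)=243386 g(23,11)=100694 g(23,13)=33626 g(23,15)=8854 g(23,17)=1771 g(23,19)=253 g(23,21)=23 g(23,23)=1
t=24: g(24,-2)=1188640 g(24,0)=1968685 g(24,2)=2150040 g(24,4)=1826660 g(24,6)=1265000 g(24,8)=724845 g(24,10)=344080 g(24,12)=134320 g(24,14)=42480 g(24,16)=10625 g(24,18)=2024 g(24,20)=276 g(24,22)=24 g(24,24)=1
t=25: g(25,-3)=1188640 g(25,-1)=3157325 g(25,1)=4118725 g(25,3)=3976700 g(25,5)=3091660 g(25,7)=1989845 g(25,9)=1068925 g(25,11)=478400 g(25,13)=176800 g(25,15)=53105 g(25,17)=12649 g(25,19)=2300 g(25,21)=300 g(25,23)=25 g(25,25)=1
t=26: g(26,-2)=4345965 g(26,0)=7276050 g(26,2)=8095425 g(26,4)=7068360 g(26,6)=5081505 g(26,8)=3058770 g(26,10)=1547325 g(26,12)=655200 g(26,14)=229905 g(26,16)=65754 g(26,18)=14949 g(26,20)=2600 g(26,22)=325 g(26,24)=26 g(26,26)=1
t=27: g(27,-3)=4345965 g(27,-1)=11622015 g(27,1)=15371475 g(27,3)=15163785 g(27,5)=12149865 g(27,7)=8140275 g(27,9)=4606095 g(27,11)=2202525 g(27,13)=885105 g(27,15)=295659 g(27,17)=80703 g(27,19)=17549 g(27,21)=2925 g(27,23)=351 g(27,25)=27 g(27,27)=1
Paths never hitting -4: Σ_s g(27,s) = 74884320
Paths hitting -4: 2^27 - 74884320 = 59333408
P = 59333408/134217728 = 1854169/4194304

Answer: 1854169/4194304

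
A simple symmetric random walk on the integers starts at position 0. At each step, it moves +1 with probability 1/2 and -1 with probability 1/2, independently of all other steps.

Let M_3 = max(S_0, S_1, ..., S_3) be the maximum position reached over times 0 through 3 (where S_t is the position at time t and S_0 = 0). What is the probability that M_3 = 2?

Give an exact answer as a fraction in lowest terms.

Answer: 1/8

Derivation:
Let M_3 = max(S_0,...,S_3). Use the reflection principle: for j ≥ 1, #{paths with M_3 ≥ j} = #{S_3 ≥ j} + #{S_3 ≥ j+1}.
By reflection, #{M_3 ≥ 2} = #{S_3 ≥ 2} + #{S_3 ≥ 3} = 1 + 1 = 2.
#{M_3 ≥ 3} = #{S_3 ≥ 3} + #{S_3 ≥ 4} = 1 + 0 = 1.
#{M_3 = 2} = 2 - 1 = 1.
P(M_3 = 2) = 1/8 = 1/8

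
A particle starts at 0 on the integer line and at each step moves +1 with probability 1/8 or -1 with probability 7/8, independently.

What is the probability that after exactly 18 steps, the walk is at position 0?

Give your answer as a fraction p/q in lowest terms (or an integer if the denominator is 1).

To be at 0 after 18 steps: need exactly 9 steps of +1 and 9 of -1.
Number of such sequences: C(18,9) = 48620
Each has probability (1/8)^9 · (7/8)^9 = 40353607/18014398509481984
P = 48620 · 40353607/18014398509481984 = 490498093085/4503599627370496

Answer: 490498093085/4503599627370496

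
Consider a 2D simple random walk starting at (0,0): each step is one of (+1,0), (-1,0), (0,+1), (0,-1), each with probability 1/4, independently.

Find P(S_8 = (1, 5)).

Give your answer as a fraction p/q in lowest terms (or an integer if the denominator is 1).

Answer: 7/2048

Derivation:
Let h be the number of horizontal steps (so 8-h are vertical). To end at (1,5) need (h+1)/2 right-steps and ((8-h)+5)/2 up-steps.
Sum over h with 1 ≤ h ≤ 3, h ≡ 1 (mod 2), 8-h ≡ 1 (mod 2):
h=1: C(8,1)·C(1,1)·C(7,6) = 8·1·7 = 56
h=3: C(8,3)·C(3,2)·C(5,5) = 56·3·1 = 168
Total favorable: 224
Total paths: 4^8 = 65536
P = 224/65536 = 7/2048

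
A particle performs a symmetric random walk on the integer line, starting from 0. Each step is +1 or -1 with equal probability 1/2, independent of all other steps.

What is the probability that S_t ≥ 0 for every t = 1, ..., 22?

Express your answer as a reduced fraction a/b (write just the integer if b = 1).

Answer: 88179/524288

Derivation:
Let f(t,s) = #length-t paths at position s with S_1..S_t all ≥ 0.
f(t,s) = f(t-1,s-1) + f(t-1,s+1) for s ≥ 0; f(t,s) = 0 for s < 0.
t=0: f(0,0)=1
t=1: f(1,1)=1
t=2: f(2,0)=1 f(2,2)=1
t=3: f(3,1)=2 f(3,3)=1
t=4: f(4,0)=2 f(4,2)=3 f(4,4)=1
t=5: f(5,1)=5 f(5,3)=4 f(5,5)=1
t=6: f(6,0)=5 f(6,2)=9 f(6,4)=5 f(6,6)=1
t=7: f(7,1)=14 f(7,3)=14 f(7,5)=6 f(7,7)=1
t=8: f(8,0)=14 f(8,2)=28 f(8,4)=20 f(8,6)=7 f(8,8)=1
t=9: f(9,1)=42 f(9,3)=48 f(9,5)=27 f(9,7)=8 f(9,9)=1
t=10: f(10,0)=42 f(10,2)=90 f(10,4)=75 f(10,6)=35 f(10,8)=9 f(10,10)=1
t=11: f(11,1)=132 f(11,3)=165 f(11,5)=110 f(11,7)=44 f(11,9)=10 f(11,11)=1
t=12: f(12,0)=132 f(12,2)=297 f(12,4)=275 f(12,6)=154 f(12,8)=54 f(12,10)=11 f(12,12)=1
t=13: f(13,1)=429 f(13,3)=572 f(13,5)=429 f(13,7)=208 f(13,9)=65 f(13,11)=12 f(13,13)=1
t=14: f(14,0)=429 f(14,2)=1001 f(14,4)=1001 f(14,6)=637 f(14,8)=273 f(14,10)=77 f(14,12)=13 f(14,14)=1
t=15: f(15,1)=1430 f(15,3)=2002 f(15,5)=1638 f(15,7)=910 f(15,9)=350 f(15,11)=90 f(15,13)=14 f(15,15)=1
t=16: f(16,0)=1430 f(16,2)=3432 f(16,4)=3640 f(16,6)=2548 f(16,8)=1260 f(16,10)=440 f(16,12)=104 f(16,14)=15 f(16,16)=1
t=17: f(17,1)=4862 f(17,3)=7072 f(17,5)=6188 f(17,7)=3808 f(17,9)=1700 f(17,11)=544 f(17,13)=119 f(17,15)=16 f(17,17)=1
t=18: f(18,0)=4862 f(18,2)=11934 f(18,4)=13260 f(18,6)=9996 f(18,8)=5508 f(18,10)=2244 f(18,12)=663 f(18,14)=135 f(18,16)=17 f(18,18)=1
t=19: f(19,1)=16796 f(19,3)=25194 f(19,5)=23256 f(19,7)=15504 f(19,9)=7752 f(19,11)=2907 f(19,13)=798 f(19,15)=152 f(19,17)=18 f(19,19)=1
t=20: f(20,0)=16796 f(20,2)=41990 f(20,4)=48450 f(20,6)=38760 f(20,8)=23256 f(20,10)=10659 f(20,12)=3705 f(20,14)=950 f(20,16)=170 f(20,18)=19 f(20,20)=1
t=21: f(21,1)=58786 f(21,3)=90440 f(21,5)=87210 f(21,7)=62016 f(21,9)=33915 f(21,11)=14364 f(21,13)=4655 f(21,15)=1120 f(21,17)=189 f(21,19)=20 f(21,21)=1
t=22: f(22,0)=58786 f(22,2)=149226 f(22,4)=177650 f(22,6)=149226 f(22,8)=95931 f(22,10)=48279 f(22,12)=19019 f(22,14)=5775 f(22,16)=1309 f(22,18)=209 f(22,20)=21 f(22,22)=1
Σ_s f(22,s) = 705432
P = 705432/4194304 = 88179/524288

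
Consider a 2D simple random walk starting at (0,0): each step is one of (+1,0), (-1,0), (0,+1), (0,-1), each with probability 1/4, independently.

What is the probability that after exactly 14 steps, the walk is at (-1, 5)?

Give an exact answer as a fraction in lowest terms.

Answer: 1002001/134217728

Derivation:
Let h be the number of horizontal steps (so 14-h are vertical). To end at (-1,5) need (h-1)/2 right-steps and ((14-h)+5)/2 up-steps.
Sum over h with 1 ≤ h ≤ 9, h ≡ 1 (mod 2), 14-h ≡ 1 (mod 2):
h=1: C(14,1)·C(1,0)·C(13,9) = 14·1·715 = 10010
h=3: C(14,3)·C(3,1)·C(11,8) = 364·3·165 = 180180
h=5: C(14,5)·C(5,2)·C(9,7) = 2002·10·36 = 720720
h=7: C(14,7)·C(7,3)·C(7,6) = 3432·35·7 = 840840
h=9: C(14,9)·C(9,4)·C(5,5) = 2002·126·1 = 252252
Total favorable: 2004002
Total paths: 4^14 = 268435456
P = 2004002/268435456 = 1002001/134217728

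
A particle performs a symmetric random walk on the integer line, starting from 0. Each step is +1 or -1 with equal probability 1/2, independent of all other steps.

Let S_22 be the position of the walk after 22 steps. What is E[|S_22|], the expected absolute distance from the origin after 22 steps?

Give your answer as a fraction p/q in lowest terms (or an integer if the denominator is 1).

Answer: 969969/262144

Derivation:
S_22 takes values m ≡ 0 (mod 2) with |m| ≤ 22; P(S_22=m) = C(22,(22+m)/2)/2^22.
Total paths: 2^22 = 4194304
Distribution: P(S=-22)=1/4194304, P(S=-20)=22/4194304, P(S=-18)=231/4194304, P(S=-16)=1540/4194304, P(S=-14)=7315/4194304, P(S=-12)=26334/4194304, P(S=-10)=74613/4194304, P(S=-8)=170544/4194304, P(S=-6)=319770/4194304, P(S=-4)=497420/4194304, P(S=-2)=646646/4194304, P(S=0)=705432/4194304, P(S=2)=646646/4194304, P(S=4)=497420/4194304, P(S=6)=319770/4194304, P(S=8)=170544/4194304, P(S=10)=74613/4194304, P(S=12)=26334/4194304, P(S=14)=7315/4194304, P(S=16)=1540/4194304, P(S=18)=231/4194304, P(S=20)=22/4194304, P(S=22)=1/4194304
E[|S_22|] = Σ_m |m|·P(S_22=m) = 15519504/4194304 = 969969/262144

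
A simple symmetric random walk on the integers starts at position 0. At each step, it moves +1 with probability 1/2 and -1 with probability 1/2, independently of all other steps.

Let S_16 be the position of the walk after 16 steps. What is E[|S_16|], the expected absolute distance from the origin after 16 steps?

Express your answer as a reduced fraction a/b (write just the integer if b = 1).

S_16 takes values m ≡ 0 (mod 2) with |m| ≤ 16; P(S_16=m) = C(16,(16+m)/2)/2^16.
Total paths: 2^16 = 65536
Distribution: P(S=-16)=1/65536, P(S=-14)=16/65536, P(S=-12)=120/65536, P(S=-10)=560/65536, P(S=-8)=1820/65536, P(S=-6)=4368/65536, P(S=-4)=8008/65536, P(S=-2)=11440/65536, P(S=0)=12870/65536, P(S=2)=11440/65536, P(S=4)=8008/65536, P(S=6)=4368/65536, P(S=8)=1820/65536, P(S=10)=560/65536, P(S=12)=120/65536, P(S=14)=16/65536, P(S=16)=1/65536
E[|S_16|] = Σ_m |m|·P(S_16=m) = 205920/65536 = 6435/2048

Answer: 6435/2048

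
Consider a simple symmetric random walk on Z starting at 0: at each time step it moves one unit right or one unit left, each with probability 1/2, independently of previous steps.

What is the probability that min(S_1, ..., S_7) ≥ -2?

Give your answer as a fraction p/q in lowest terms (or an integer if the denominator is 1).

Let f(t,s) = #length-t paths at position s with S_1..S_t all ≥ -2.
f(t,s) = f(t-1,s-1) + f(t-1,s+1) for s ≥ -2; f(t,s) = 0 for s < -2.
t=0: f(0,0)=1
t=1: f(1,-1)=1 f(1,1)=1
t=2: f(2,-2)=1 f(2,0)=2 f(2,2)=1
t=3: f(3,-1)=3 f(3,1)=3 f(3,3)=1
t=4: f(4,-2)=3 f(4,0)=6 f(4,2)=4 f(4,4)=1
t=5: f(5,-1)=9 f(5,1)=10 f(5,3)=5 f(5,5)=1
t=6: f(6,-2)=9 f(6,0)=19 f(6,2)=15 f(6,4)=6 f(6,6)=1
t=7: f(7,-1)=28 f(7,1)=34 f(7,3)=21 f(7,5)=7 f(7,7)=1
Σ_s f(7,s) = 91
P = 91/128 = 91/128

Answer: 91/128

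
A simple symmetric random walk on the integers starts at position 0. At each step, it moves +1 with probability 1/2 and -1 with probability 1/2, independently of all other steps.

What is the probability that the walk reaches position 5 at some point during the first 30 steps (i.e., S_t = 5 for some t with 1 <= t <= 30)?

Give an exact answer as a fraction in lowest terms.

Count via complement. Let g(t,s) = #length-t paths at position s with S_1..S_t all ≠ 5.
g(t,s) = g(t-1,s-1) + g(t-1,s+1) for s ≠ 5; g(t,5) = 0.
t=0: g(0,0)=1
t=1: g(1,-1)=1 g(1,1)=1
t=2: g(2,-2)=1 g(2,0)=2 g(2,2)=1
t=3: g(3,-3)=1 g(3,-1)=3 g(3,1)=3 g(3,3)=1
t=4: g(4,-4)=1 g(4,-2)=4 g(4,0)=6 g(4,2)=4 g(4,4)=1
t=5: g(5,-5)=1 g(5,-3)=5 g(5,-1)=10 g(5,1)=10 g(5,3)=5
t=6: g(6,-6)=1 g(6,-4)=6 g(6,-2)=15 g(6,0)=20 g(6,2)=15 g(6,4)=5
t=7: g(7,-7)=1 g(7,-5)=7 g(7,-3)=21 g(7,-1)=35 g(7,1)=35 g(7,3)=20
t=8: g(8,-8)=1 g(8,-6)=8 g(8,-4)=28 g(8,-2)=56 g(8,0)=70 g(8,2)=55 g(8,4)=20
t=9: g(9,-9)=1 g(9,-7)=9 g(9,-5)=36 g(9,-3)=84 g(9,-1)=126 g(9,1)=125 g(9,3)=75
t=10: g(10,-10)=1 g(10,-8)=10 g(10,-6)=45 g(10,-4)=120 g(10,-2)=210 g(10,0)=251 g(10,2)=200 g(10,4)=75
t=11: g(11,-11)=1 g(11,-9)=11 g(11,-7)=55 g(11,-5)=165 g(11,-3)=330 g(11,-1)=461 g(11,1)=451 g(11,3)=275
t=12: g(12,-12)=1 g(12,-10)=12 g(12,-8)=66 g(12,-6)=220 g(12,-4)=495 g(12,-2)=791 g(12,0)=912 g(12,2)=726 g(12,4)=275
t=13: g(13,-13)=1 g(13,-11)=13 g(13,-9)=78 g(13,-7)=286 g(13,-5)=715 g(13,-3)=1286 g(13,-1)=1703 g(13,1)=1638 g(13,3)=1001
t=14: g(14,-14)=1 g(14,-12)=14 g(14,-10)=91 g(14,-8)=364 g(14,-6)=1001 g(14,-4)=2001 g(14,-2)=2989 g(14,0)=3341 g(14,2)=2639 g(14,4)=1001
t=15: g(15,-15)=1 g(15,-13)=15 g(15,-11)=105 g(15,-9)=455 g(15,-7)=1365 g(15,-5)=3002 g(15,-3)=4990 g(15,-1)=6330 g(15,1)=5980 g(15,3)=3640
t=16: g(16,-16)=1 g(16,-14)=16 g(16,-12)=120 g(16,-10)=560 g(16,-8)=1820 g(16,-6)=4367 g(16,-4)=7992 g(16,-2)=11320 g(16,0)=12310 g(16,2)=9620 g(16,4)=3640
t=17: g(17,-17)=1 g(17,-15)=17 g(17,-13)=136 g(17,-11)=680 g(17,-9)=2380 g(17,-7)=6187 g(17,-5)=12359 g(17,-3)=19312 g(17,-1)=23630 g(17,1)=21930 g(17,3)=13260
t=18: g(18,-18)=1 g(18,-16)=18 g(18,-14)=153 g(18,-12)=816 g(18,-10)=3060 g(18,-8)=8567 g(18,-6)=18546 g(18,-4)=31671 g(18,-2)=42942 g(18,0)=45560 g(18,2)=35190 g(18,4)=13260
t=19: g(19,-19)=1 g(19,-17)=19 g(19,-15)=171 g(19,-13)=969 g(19,-11)=3876 g(19,-9)=11627 g(19,-7)=27113 g(19,-5)=50217 g(19,-3)=74613 g(19,-1)=88502 g(19,1)=80750 g(19,3)=48450
t=20: g(20,-20)=1 g(20,-18)=20 g(20,-16)=190 g(20,-14)=1140 g(20,-12)=4845 g(20,-10)=15503 g(20,-8)=38740 g(20,-6)=77330 g(20,-4)=124830 g(20,-2)=163115 g(20,0)=169252 g(20,2)=129200 g(20,4)=48450
t=21: g(21,-21)=1 g(21,-19)=21 g(21,-17)=210 g(21,-15)=1330 g(21,-13)=5985 g(21,-11)=20348 g(21,-9)=54243 g(21,-7)=116070 g(21,-5)=202160 g(21,-3)=287945 g(21,-1)=332367 g(21,1)=298452 g(21,3)=177650
t=22: g(22,-22)=1 g(22,-20)=22 g(22,-18)=231 g(22,-16)=1540 g(22,-14)=7315 g(22,-12)=26333 g(22,-10)=74591 g(22,-8)=170313 g(22,-6)=318230 g(22,-4)=490105 g(22,-2)=620312 g(22,0)=630819 g(22,2)=476102 g(22,4)=177650
t=23: g(23,-23)=1 g(23,-21)=23 g(23,-19)=253 g(23,-17)=1771 g(23,-15)=8855 g(23,-13)=33648 g(23,-11)=100924 g(23,-9)=244904 g(23,-7)=488543 g(23,-5)=808335 g(23,-3)=1110417 g(23,-1)=1251131 g(23,1)=1106921 g(23,3)=653752
t=24: g(24,-24)=1 g(24,-22)=24 g(24,-20)=276 g(24,-18)=2024 g(24,-16)=10626 g(24,-14)=42503 g(24,-12)=134572 g(24,-10)=345828 g(24,-8)=733447 g(24,-6)=1296878 g(24,-4)=1918752 g(24,-2)=2361548 g(24,0)=2358052 g(24,2)=1760673 g(24,4)=653752
t=25: g(25,-25)=1 g(25,-23)=25 g(25,-21)=300 g(25,-19)=2300 g(25,-17)=12650 g(25,-15)=53129 g(25,-13)=177075 g(25,-11)=480400 g(25,-9)=1079275 g(25,-7)=2030325 g(25,-5)=3215630 g(25,-3)=4280300 g(25,-1)=4719600 g(25,1)=4118725 g(25,3)=2414425
t=26: g(26,-26)=1 g(26,-24)=26 g(26,-22)=325 g(26,-20)=2600 g(26,-18)=14950 g(26,-16)=65779 g(26,-14)=230204 g(26,-12)=657475 g(26,-10)=1559675 g(26,-8)=3109600 g(26,-6)=5245955 g(26,-4)=7495930 g(26,-2)=8999900 g(26,0)=8838325 g(26,2)=6533150 g(26,4)=2414425
t=27: g(27,-27)=1 g(27,-25)=27 g(27,-23)=351 g(27,-21)=2925 g(27,-19)=17550 g(27,-17)=80729 g(27,-15)=295983 g(27,-13)=887679 g(27,-11)=2217150 g(27,-9)=4669275 g(27,-7)=8355555 g(27,-5)=12741885 g(27,-3)=16495830 g(27,-1)=17838225 g(27,1)=15371475 g(27,3)=8947575
t=28: g(28,-28)=1 g(28,-26)=28 g(28,-24)=378 g(28,-22)=3276 g(28,-20)=20475 g(28,-18)=98279 g(28,-16)=376712 g(28,-14)=1183662 g(28,-12)=3104829 g(28,-10)=6886425 g(28,-8)=13024830 g(28,-6)=21097440 g(28,-4)=29237715 g(28,-2)=34334055 g(28,0)=33209700 g(28,2)=24319050 g(28,4)=8947575
t=29: g(29,-29)=1 g(29,-27)=29 g(29,-25)=406 g(29,-23)=3654 g(29,-21)=23751 g(29,-19)=118754 g(29,-17)=474991 g(29,-15)=1560374 g(29,-13)=4288491 g(29,-11)=9991254 g(29,-9)=19911255 g(29,-7)=34122270 g(29,-5)=50335155 g(29,-3)=63571770 g(29,-1)=67543755 g(29,1)=57528750 g(29,3)=33266625
t=30: g(30,-30)=1 g(30,-28)=30 g(30,-26)=435 g(30,-24)=4060 g(30,-22)=27405 g(30,-20)=142505 g(30,-18)=593745 g(30,-16)=2035365 g(30,-14)=5848865 g(30,-12)=14279745 g(30,-10)=29902509 g(30,-8)=54033525 g(30,-6)=84457425 g(30,-4)=113906925 g(30,-2)=131115525 g(30,0)=125072505 g(30,2)=90795375 g(30,4)=33266625
Paths never hitting 5: Σ_s g(30,s) = 685482570
Paths hitting 5: 2^30 - 685482570 = 388259254
P = 388259254/1073741824 = 194129627/536870912

Answer: 194129627/536870912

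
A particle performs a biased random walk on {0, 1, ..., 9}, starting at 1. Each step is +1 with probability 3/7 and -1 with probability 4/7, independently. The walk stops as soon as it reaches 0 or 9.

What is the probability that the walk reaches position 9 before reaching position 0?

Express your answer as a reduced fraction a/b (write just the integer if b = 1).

Answer: 6561/242461

Derivation:
Biased walk: p = 3/7, q = 4/7, r = q/p = 4/3
Gambler's ruin: P(hit 9 before 0 | start at 1) = (1 - r^a)/(1 - r^N)
r^1 = 4/3; r^9 = 262144/19683
P = (1 - 4/3) / (1 - 262144/19683) = -1/3 / -242461/19683 = 6561/242461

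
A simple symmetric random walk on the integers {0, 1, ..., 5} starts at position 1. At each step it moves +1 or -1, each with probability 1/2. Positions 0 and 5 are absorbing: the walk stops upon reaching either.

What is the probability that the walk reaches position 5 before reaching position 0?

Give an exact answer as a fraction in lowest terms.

Symmetric walk (p = 1/2): the harmonic-function argument gives P(hit 5 before 0 | start at 1) = a/N.
P = 1/5 = 1/5

Answer: 1/5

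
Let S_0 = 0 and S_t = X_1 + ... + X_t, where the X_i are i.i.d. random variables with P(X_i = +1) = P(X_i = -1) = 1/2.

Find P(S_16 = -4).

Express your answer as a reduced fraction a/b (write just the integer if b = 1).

Answer: 1001/8192

Derivation:
To reach position -4 after 16 steps: need 6 steps of +1 and 10 of -1.
Favorable paths: C(16,6) = 8008
Total paths: 2^16 = 65536
P = 8008/65536 = 1001/8192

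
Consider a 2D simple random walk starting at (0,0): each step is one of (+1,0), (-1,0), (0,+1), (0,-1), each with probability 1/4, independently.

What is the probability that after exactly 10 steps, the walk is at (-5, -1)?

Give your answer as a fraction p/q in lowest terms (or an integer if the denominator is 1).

Answer: 675/131072

Derivation:
Let h be the number of horizontal steps (so 10-h are vertical). To end at (-5,-1) need (h-5)/2 right-steps and ((10-h)-1)/2 up-steps.
Sum over h with 5 ≤ h ≤ 9, h ≡ 1 (mod 2), 10-h ≡ 1 (mod 2):
h=5: C(10,5)·C(5,0)·C(5,2) = 252·1·10 = 2520
h=7: C(10,7)·C(7,1)·C(3,1) = 120·7·3 = 2520
h=9: C(10,9)·C(9,2)·C(1,0) = 10·36·1 = 360
Total favorable: 5400
Total paths: 4^10 = 1048576
P = 5400/1048576 = 675/131072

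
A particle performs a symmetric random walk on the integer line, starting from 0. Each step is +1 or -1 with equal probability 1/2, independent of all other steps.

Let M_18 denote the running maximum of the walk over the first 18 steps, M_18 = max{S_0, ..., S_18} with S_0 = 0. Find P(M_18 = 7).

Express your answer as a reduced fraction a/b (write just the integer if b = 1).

Let M_18 = max(S_0,...,S_18). Use the reflection principle: for j ≥ 1, #{paths with M_18 ≥ j} = #{S_18 ≥ j} + #{S_18 ≥ j+1}.
By reflection, #{M_18 ≥ 7} = #{S_18 ≥ 7} + #{S_18 ≥ 8} = 12616 + 12616 = 25232.
#{M_18 ≥ 8} = #{S_18 ≥ 8} + #{S_18 ≥ 9} = 12616 + 4048 = 16664.
#{M_18 = 7} = 25232 - 16664 = 8568.
P(M_18 = 7) = 8568/262144 = 1071/32768

Answer: 1071/32768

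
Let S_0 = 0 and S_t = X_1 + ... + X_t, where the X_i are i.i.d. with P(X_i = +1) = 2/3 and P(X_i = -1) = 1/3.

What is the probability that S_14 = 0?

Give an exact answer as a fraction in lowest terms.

To be at 0 after 14 steps: need exactly 7 steps of +1 and 7 of -1.
Number of such sequences: C(14,7) = 3432
Each has probability (2/3)^7 · (1/3)^7 = 128/4782969
P = 3432 · 128/4782969 = 146432/1594323

Answer: 146432/1594323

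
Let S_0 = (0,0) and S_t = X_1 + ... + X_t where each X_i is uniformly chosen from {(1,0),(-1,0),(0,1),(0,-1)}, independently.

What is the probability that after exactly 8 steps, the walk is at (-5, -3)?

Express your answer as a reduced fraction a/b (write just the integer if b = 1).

Answer: 7/8192

Derivation:
Let h be the number of horizontal steps (so 8-h are vertical). To end at (-5,-3) need (h-5)/2 right-steps and ((8-h)-3)/2 up-steps.
Sum over h with 5 ≤ h ≤ 5, h ≡ 1 (mod 2), 8-h ≡ 1 (mod 2):
h=5: C(8,5)·C(5,0)·C(3,0) = 56·1·1 = 56
Total favorable: 56
Total paths: 4^8 = 65536
P = 56/65536 = 7/8192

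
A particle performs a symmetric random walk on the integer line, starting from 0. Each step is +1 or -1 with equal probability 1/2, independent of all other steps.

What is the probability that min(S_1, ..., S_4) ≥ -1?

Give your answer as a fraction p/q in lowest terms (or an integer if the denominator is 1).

Let f(t,s) = #length-t paths at position s with S_1..S_t all ≥ -1.
f(t,s) = f(t-1,s-1) + f(t-1,s+1) for s ≥ -1; f(t,s) = 0 for s < -1.
t=0: f(0,0)=1
t=1: f(1,-1)=1 f(1,1)=1
t=2: f(2,0)=2 f(2,2)=1
t=3: f(3,-1)=2 f(3,1)=3 f(3,3)=1
t=4: f(4,0)=5 f(4,2)=4 f(4,4)=1
Σ_s f(4,s) = 10
P = 10/16 = 5/8

Answer: 5/8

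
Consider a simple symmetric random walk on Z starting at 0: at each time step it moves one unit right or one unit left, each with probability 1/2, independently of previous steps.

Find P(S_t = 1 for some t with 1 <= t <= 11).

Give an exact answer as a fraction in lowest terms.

Count via complement. Let g(t,s) = #length-t paths at position s with S_1..S_t all ≠ 1.
g(t,s) = g(t-1,s-1) + g(t-1,s+1) for s ≠ 1; g(t,1) = 0.
t=0: g(0,0)=1
t=1: g(1,-1)=1
t=2: g(2,-2)=1 g(2,0)=1
t=3: g(3,-3)=1 g(3,-1)=2
t=4: g(4,-4)=1 g(4,-2)=3 g(4,0)=2
t=5: g(5,-5)=1 g(5,-3)=4 g(5,-1)=5
t=6: g(6,-6)=1 g(6,-4)=5 g(6,-2)=9 g(6,0)=5
t=7: g(7,-7)=1 g(7,-5)=6 g(7,-3)=14 g(7,-1)=14
t=8: g(8,-8)=1 g(8,-6)=7 g(8,-4)=20 g(8,-2)=28 g(8,0)=14
t=9: g(9,-9)=1 g(9,-7)=8 g(9,-5)=27 g(9,-3)=48 g(9,-1)=42
t=10: g(10,-10)=1 g(10,-8)=9 g(10,-6)=35 g(10,-4)=75 g(10,-2)=90 g(10,0)=42
t=11: g(11,-11)=1 g(11,-9)=10 g(11,-7)=44 g(11,-5)=110 g(11,-3)=165 g(11,-1)=132
Paths never hitting 1: Σ_s g(11,s) = 462
Paths hitting 1: 2^11 - 462 = 1586
P = 1586/2048 = 793/1024

Answer: 793/1024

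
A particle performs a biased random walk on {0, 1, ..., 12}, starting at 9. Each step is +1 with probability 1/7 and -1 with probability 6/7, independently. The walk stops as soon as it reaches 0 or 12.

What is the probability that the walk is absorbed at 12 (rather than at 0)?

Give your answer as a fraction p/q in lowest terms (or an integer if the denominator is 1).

Biased walk: p = 1/7, q = 6/7, r = q/p = 6
Gambler's ruin: P(hit 12 before 0 | start at 9) = (1 - r^a)/(1 - r^N)
r^9 = 10077696; r^12 = 2176782336
P = (1 - 10077696) / (1 - 2176782336) = -10077695 / -2176782335 = 46873/10124569

Answer: 46873/10124569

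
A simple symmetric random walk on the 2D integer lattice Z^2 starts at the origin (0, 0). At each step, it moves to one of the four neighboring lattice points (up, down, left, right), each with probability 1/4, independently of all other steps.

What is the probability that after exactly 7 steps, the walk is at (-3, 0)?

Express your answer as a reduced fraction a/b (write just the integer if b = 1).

Answer: 441/16384

Derivation:
Let h be the number of horizontal steps (so 7-h are vertical). To end at (-3,0) need (h-3)/2 right-steps and ((7-h)+0)/2 up-steps.
Sum over h with 3 ≤ h ≤ 7, h ≡ 1 (mod 2), 7-h ≡ 0 (mod 2):
h=3: C(7,3)·C(3,0)·C(4,2) = 35·1·6 = 210
h=5: C(7,5)·C(5,1)·C(2,1) = 21·5·2 = 210
h=7: C(7,7)·C(7,2)·C(0,0) = 1·21·1 = 21
Total favorable: 441
Total paths: 4^7 = 16384
P = 441/16384 = 441/16384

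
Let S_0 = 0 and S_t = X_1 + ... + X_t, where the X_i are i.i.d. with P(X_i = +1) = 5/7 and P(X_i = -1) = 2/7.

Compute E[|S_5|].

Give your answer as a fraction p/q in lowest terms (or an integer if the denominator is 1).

Answer: 6105/2401

Derivation:
S_5 takes values m ≡ 1 (mod 2) with |m| ≤ 5; P(S_5=m) = C(5,(5+m)/2) · (5/7)^((5+m)/2) · (2/7)^((5-m)/2).
Distribution: P(S=-5)=32/16807, P(S=-3)=400/16807, P(S=-1)=2000/16807, P(S=1)=5000/16807, P(S=3)=6250/16807, P(S=5)=3125/16807
E[|S_5|] = Σ_m |m|·P(S_5=m) = 6105/2401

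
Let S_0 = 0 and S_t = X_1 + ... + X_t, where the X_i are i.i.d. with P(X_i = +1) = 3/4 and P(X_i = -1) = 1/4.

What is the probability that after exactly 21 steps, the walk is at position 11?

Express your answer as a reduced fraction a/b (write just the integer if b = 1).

To reach position 11 after 21 steps: need 16 steps of +1 and 5 steps of -1.
Number of such sequences: C(21,16) = 20349
Each has probability (3/4)^16 · (1/4)^5 = 43046721/4398046511104
P = 20349 · 43046721/4398046511104 = 875957725629/4398046511104

Answer: 875957725629/4398046511104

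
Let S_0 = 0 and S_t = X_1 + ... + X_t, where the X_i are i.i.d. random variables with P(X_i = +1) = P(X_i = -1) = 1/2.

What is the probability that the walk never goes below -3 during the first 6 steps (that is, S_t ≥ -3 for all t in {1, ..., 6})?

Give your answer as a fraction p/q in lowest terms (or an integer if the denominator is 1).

Answer: 7/8

Derivation:
Let f(t,s) = #length-t paths at position s with S_1..S_t all ≥ -3.
f(t,s) = f(t-1,s-1) + f(t-1,s+1) for s ≥ -3; f(t,s) = 0 for s < -3.
t=0: f(0,0)=1
t=1: f(1,-1)=1 f(1,1)=1
t=2: f(2,-2)=1 f(2,0)=2 f(2,2)=1
t=3: f(3,-3)=1 f(3,-1)=3 f(3,1)=3 f(3,3)=1
t=4: f(4,-2)=4 f(4,0)=6 f(4,2)=4 f(4,4)=1
t=5: f(5,-3)=4 f(5,-1)=10 f(5,1)=10 f(5,3)=5 f(5,5)=1
t=6: f(6,-2)=14 f(6,0)=20 f(6,2)=15 f(6,4)=6 f(6,6)=1
Σ_s f(6,s) = 56
P = 56/64 = 7/8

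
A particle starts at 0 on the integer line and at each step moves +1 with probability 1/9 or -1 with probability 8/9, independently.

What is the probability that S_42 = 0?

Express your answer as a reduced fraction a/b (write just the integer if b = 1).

To be at 0 after 42 steps: need exactly 21 steps of +1 and 21 of -1.
Number of such sequences: C(42,21) = 538257874440
Each has probability (1/9)^21 · (8/9)^21 = 9223372036854775808/11972515182562019788602740026717047105681
P = 538257874440 · 9223372036854775808/11972515182562019788602740026717047105681 = 1654850875908928323125604515840/3990838394187339929534246675572349035227

Answer: 1654850875908928323125604515840/3990838394187339929534246675572349035227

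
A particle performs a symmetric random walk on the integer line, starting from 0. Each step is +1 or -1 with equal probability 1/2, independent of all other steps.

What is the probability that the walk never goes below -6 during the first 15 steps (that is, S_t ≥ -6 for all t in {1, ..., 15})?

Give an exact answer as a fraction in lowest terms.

Let f(t,s) = #length-t paths at position s with S_1..S_t all ≥ -6.
f(t,s) = f(t-1,s-1) + f(t-1,s+1) for s ≥ -6; f(t,s) = 0 for s < -6.
t=0: f(0,0)=1
t=1: f(1,-1)=1 f(1,1)=1
t=2: f(2,-2)=1 f(2,0)=2 f(2,2)=1
t=3: f(3,-3)=1 f(3,-1)=3 f(3,1)=3 f(3,3)=1
t=4: f(4,-4)=1 f(4,-2)=4 f(4,0)=6 f(4,2)=4 f(4,4)=1
t=5: f(5,-5)=1 f(5,-3)=5 f(5,-1)=10 f(5,1)=10 f(5,3)=5 f(5,5)=1
t=6: f(6,-6)=1 f(6,-4)=6 f(6,-2)=15 f(6,0)=20 f(6,2)=15 f(6,4)=6 f(6,6)=1
t=7: f(7,-5)=7 f(7,-3)=21 f(7,-1)=35 f(7,1)=35 f(7,3)=21 f(7,5)=7 f(7,7)=1
t=8: f(8,-6)=7 f(8,-4)=28 f(8,-2)=56 f(8,0)=70 f(8,2)=56 f(8,4)=28 f(8,6)=8 f(8,8)=1
t=9: f(9,-5)=35 f(9,-3)=84 f(9,-1)=126 f(9,1)=126 f(9,3)=84 f(9,5)=36 f(9,7)=9 f(9,9)=1
t=10: f(10,-6)=35 f(10,-4)=119 f(10,-2)=210 f(10,0)=252 f(10,2)=210 f(10,4)=120 f(10,6)=45 f(10,8)=10 f(10,10)=1
t=11: f(11,-5)=154 f(11,-3)=329 f(11,-1)=462 f(11,1)=462 f(11,3)=330 f(11,5)=165 f(11,7)=55 f(11,9)=11 f(11,11)=1
t=12: f(12,-6)=154 f(12,-4)=483 f(12,-2)=791 f(12,0)=924 f(12,2)=792 f(12,4)=495 f(12,6)=220 f(12,8)=66 f(12,10)=12 f(12,12)=1
t=13: f(13,-5)=637 f(13,-3)=1274 f(13,-1)=1715 f(13,1)=1716 f(13,3)=1287 f(13,5)=715 f(13,7)=286 f(13,9)=78 f(13,11)=13 f(13,13)=1
t=14: f(14,-6)=637 f(14,-4)=1911 f(14,-2)=2989 f(14,0)=3431 f(14,2)=3003 f(14,4)=2002 f(14,6)=1001 f(14,8)=364 f(14,10)=91 f(14,12)=14 f(14,14)=1
t=15: f(15,-5)=2548 f(15,-3)=4900 f(15,-1)=6420 f(15,1)=6434 f(15,3)=5005 f(15,5)=3003 f(15,7)=1365 f(15,9)=455 f(15,11)=105 f(15,13)=15 f(15,15)=1
Σ_s f(15,s) = 30251
P = 30251/32768 = 30251/32768

Answer: 30251/32768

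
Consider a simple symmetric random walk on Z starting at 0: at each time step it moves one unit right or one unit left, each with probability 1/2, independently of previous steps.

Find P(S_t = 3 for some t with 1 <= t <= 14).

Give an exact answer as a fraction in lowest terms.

Answer: 3473/8192

Derivation:
Count via complement. Let g(t,s) = #length-t paths at position s with S_1..S_t all ≠ 3.
g(t,s) = g(t-1,s-1) + g(t-1,s+1) for s ≠ 3; g(t,3) = 0.
t=0: g(0,0)=1
t=1: g(1,-1)=1 g(1,1)=1
t=2: g(2,-2)=1 g(2,0)=2 g(2,2)=1
t=3: g(3,-3)=1 g(3,-1)=3 g(3,1)=3
t=4: g(4,-4)=1 g(4,-2)=4 g(4,0)=6 g(4,2)=3
t=5: g(5,-5)=1 g(5,-3)=5 g(5,-1)=10 g(5,1)=9
t=6: g(6,-6)=1 g(6,-4)=6 g(6,-2)=15 g(6,0)=19 g(6,2)=9
t=7: g(7,-7)=1 g(7,-5)=7 g(7,-3)=21 g(7,-1)=34 g(7,1)=28
t=8: g(8,-8)=1 g(8,-6)=8 g(8,-4)=28 g(8,-2)=55 g(8,0)=62 g(8,2)=28
t=9: g(9,-9)=1 g(9,-7)=9 g(9,-5)=36 g(9,-3)=83 g(9,-1)=117 g(9,1)=90
t=10: g(10,-10)=1 g(10,-8)=10 g(10,-6)=45 g(10,-4)=119 g(10,-2)=200 g(10,0)=207 g(10,2)=90
t=11: g(11,-11)=1 g(11,-9)=11 g(11,-7)=55 g(11,-5)=164 g(11,-3)=319 g(11,-1)=407 g(11,1)=297
t=12: g(12,-12)=1 g(12,-10)=12 g(12,-8)=66 g(12,-6)=219 g(12,-4)=483 g(12,-2)=726 g(12,0)=704 g(12,2)=297
t=13: g(13,-13)=1 g(13,-11)=13 g(13,-9)=78 g(13,-7)=285 g(13,-5)=702 g(13,-3)=1209 g(13,-1)=1430 g(13,1)=1001
t=14: g(14,-14)=1 g(14,-12)=14 g(14,-10)=91 g(14,-8)=363 g(14,-6)=987 g(14,-4)=1911 g(14,-2)=2639 g(14,0)=2431 g(14,2)=1001
Paths never hitting 3: Σ_s g(14,s) = 9438
Paths hitting 3: 2^14 - 9438 = 6946
P = 6946/16384 = 3473/8192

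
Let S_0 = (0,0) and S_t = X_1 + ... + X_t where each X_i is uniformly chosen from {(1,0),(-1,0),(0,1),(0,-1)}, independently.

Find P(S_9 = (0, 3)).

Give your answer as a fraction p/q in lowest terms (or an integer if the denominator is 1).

Let h be the number of horizontal steps (so 9-h are vertical). To end at (0,3) need (h+0)/2 right-steps and ((9-h)+3)/2 up-steps.
Sum over h with 0 ≤ h ≤ 6, h ≡ 0 (mod 2), 9-h ≡ 1 (mod 2):
h=0: C(9,0)·C(0,0)·C(9,6) = 1·1·84 = 84
h=2: C(9,2)·C(2,1)·C(7,5) = 36·2·21 = 1512
h=4: C(9,4)·C(4,2)·C(5,4) = 126·6·5 = 3780
h=6: C(9,6)·C(6,3)·C(3,3) = 84·20·1 = 1680
Total favorable: 7056
Total paths: 4^9 = 262144
P = 7056/262144 = 441/16384

Answer: 441/16384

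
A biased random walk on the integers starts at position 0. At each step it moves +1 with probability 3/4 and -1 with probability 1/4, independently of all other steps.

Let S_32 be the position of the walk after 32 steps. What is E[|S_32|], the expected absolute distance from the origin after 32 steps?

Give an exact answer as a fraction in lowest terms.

Answer: 4612617913038233027/288230376151711744

Derivation:
S_32 takes values m ≡ 0 (mod 2) with |m| ≤ 32; P(S_32=m) = C(32,(32+m)/2) · (3/4)^((32+m)/2) · (1/4)^((32-m)/2).
Distribution: P(S=-32)=1/18446744073709551616, P(S=-30)=3/576460752303423488, P(S=-28)=279/1152921504606846976, P(S=-26)=4185/576460752303423488, P(S=-24)=364095/2305843009213693952, P(S=-22)=1529199/576460752303423488, P(S=-20)=41288373/1152921504606846976, P(S=-18)=230035221/576460752303423488, P(S=-16)=17252641575/4611686018427387904, P(S=-14)=17252641575/576460752303423488, P(S=-12)=238086453735/1152921504606846976, P(S=-10)=714259361205/576460752303423488, P(S=-8)=14999446585305/2305843009213693952, P(S=-6)=17307053752275/576460752303423488, P(S=-4)=140928866268525/1152921504606846976, P(S=-2)=253671959283345/576460752303423488, P(S=0)=12937269923450595/9223372036854775808, P(S=2)=2283047633550105/576460752303423488, P(S=4)=11415238167750525/1152921504606846976, P(S=6)=12616842185408475/576460752303423488, P(S=8)=98411369046186105/2305843009213693952, P(S=10)=42176301019794045/576460752303423488, P(S=12)=126528903059382135/1152921504606846976, P(S=14)=82518849821336175/576460752303423488, P(S=16)=742669648392025575/4611686018427387904, P(S=18)=89120357807043069/576460752303423488, P(S=20)=143963654919069573/1152921504606846976, P(S=22)=47987884973023191/576460752303423488, P(S=24)=102831182085049695/2305843009213693952, P(S=26)=10637708491556865/576460752303423488, P(S=28)=6382625094934119/1152921504606846976, P(S=30)=617673396283947/576460752303423488, P(S=32)=1853020188851841/18446744073709551616
E[|S_32|] = Σ_m |m|·P(S_32=m) = 4612617913038233027/288230376151711744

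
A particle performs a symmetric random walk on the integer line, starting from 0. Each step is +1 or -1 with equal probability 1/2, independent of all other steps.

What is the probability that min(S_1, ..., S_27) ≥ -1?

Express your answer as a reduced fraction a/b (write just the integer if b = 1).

Let f(t,s) = #length-t paths at position s with S_1..S_t all ≥ -1.
f(t,s) = f(t-1,s-1) + f(t-1,s+1) for s ≥ -1; f(t,s) = 0 for s < -1.
t=0: f(0,0)=1
t=1: f(1,-1)=1 f(1,1)=1
t=2: f(2,0)=2 f(2,2)=1
t=3: f(3,-1)=2 f(3,1)=3 f(3,3)=1
t=4: f(4,0)=5 f(4,2)=4 f(4,4)=1
t=5: f(5,-1)=5 f(5,1)=9 f(5,3)=5 f(5,5)=1
t=6: f(6,0)=14 f(6,2)=14 f(6,4)=6 f(6,6)=1
t=7: f(7,-1)=14 f(7,1)=28 f(7,3)=20 f(7,5)=7 f(7,7)=1
t=8: f(8,0)=42 f(8,2)=48 f(8,4)=27 f(8,6)=8 f(8,8)=1
t=9: f(9,-1)=42 f(9,1)=90 f(9,3)=75 f(9,5)=35 f(9,7)=9 f(9,9)=1
t=10: f(10,0)=132 f(10,2)=165 f(10,4)=110 f(10,6)=44 f(10,8)=10 f(10,10)=1
t=11: f(11,-1)=132 f(11,1)=297 f(11,3)=275 f(11,5)=154 f(11,7)=54 f(11,9)=11 f(11,11)=1
t=12: f(12,0)=429 f(12,2)=572 f(12,4)=429 f(12,6)=208 f(12,8)=65 f(12,10)=12 f(12,12)=1
t=13: f(13,-1)=429 f(13,1)=1001 f(13,3)=1001 f(13,5)=637 f(13,7)=273 f(13,9)=77 f(13,11)=13 f(13,13)=1
t=14: f(14,0)=1430 f(14,2)=2002 f(14,4)=1638 f(14,6)=910 f(14,8)=350 f(14,10)=90 f(14,12)=14 f(14,14)=1
t=15: f(15,-1)=1430 f(15,1)=3432 f(15,3)=3640 f(15,5)=2548 f(15,7)=1260 f(15,9)=440 f(15,11)=104 f(15,13)=15 f(15,15)=1
t=16: f(16,0)=4862 f(16,2)=7072 f(16,4)=6188 f(16,6)=3808 f(16,8)=1700 f(16,10)=544 f(16,12)=119 f(16,14)=16 f(16,16)=1
t=17: f(17,-1)=4862 f(17,1)=11934 f(17,3)=13260 f(17,5)=9996 f(17,7)=5508 f(17,9)=2244 f(17,11)=663 f(17,13)=135 f(17,15)=17 f(17,17)=1
t=18: f(18,0)=16796 f(18,2)=25194 f(18,4)=23256 f(18,6)=15504 f(18,8)=7752 f(18,10)=2907 f(18,12)=798 f(18,14)=152 f(18,16)=18 f(18,18)=1
t=19: f(19,-1)=16796 f(19,1)=41990 f(19,3)=48450 f(19,5)=38760 f(19,7)=23256 f(19,9)=10659 f(19,11)=3705 f(19,13)=950 f(19,15)=170 f(19,17)=19 f(19,19)=1
t=20: f(20,0)=58786 f(20,2)=90440 f(20,4)=87210 f(20,6)=62016 f(20,8)=33915 f(20,10)=14364 f(20,12)=4655 f(20,14)=1120 f(20,16)=189 f(20,18)=20 f(20,20)=1
t=21: f(21,-1)=58786 f(21,1)=149226 f(21,3)=177650 f(21,5)=149226 f(21,7)=95931 f(21,9)=48279 f(21,11)=19019 f(21,13)=5775 f(21,15)=1309 f(21,17)=209 f(21,19)=21 f(21,21)=1
t=22: f(22,0)=208012 f(22,2)=326876 f(22,4)=326876 f(22,6)=245157 f(22,8)=144210 f(22,10)=67298 f(22,12)=24794 f(22,14)=7084 f(22,16)=1518 f(22,18)=230 f(22,20)=22 f(22,22)=1
t=23: f(23,-1)=208012 f(23,1)=534888 f(23,3)=653752 f(23,5)=572033 f(23,7)=389367 f(23,9)=211508 f(23,11)=92092 f(23,13)=31878 f(23,15)=8602 f(23,17)=1748 f(23,19)=252 f(23,21)=23 f(23,23)=1
t=24: f(24,0)=742900 f(24,2)=1188640 f(24,4)=1225785 f(24,6)=961400 f(24,8)=600875 f(24,10)=303600 f(24,12)=123970 f(24,14)=40480 f(24,16)=10350 f(24,18)=2000 f(24,20)=275 f(24,22)=24 f(24,24)=1
t=25: f(25,-1)=742900 f(25,1)=1931540 f(25,3)=2414425 f(25,5)=2187185 f(25,7)=1562275 f(25,9)=904475 f(25,11)=427570 f(25,13)=164450 f(25,15)=50830 f(25,17)=12350 f(25,19)=2275 f(25,21)=299 f(25,23)=25 f(25,25)=1
t=26: f(26,0)=2674440 f(26,2)=4345965 f(26,4)=4601610 f(26,6)=3749460 f(26,8)=2466750 f(26,10)=1332045 f(26,12)=592020 f(26,14)=215280 f(26,16)=63180 f(26,18)=14625 f(26,20)=2574 f(26,22)=324 f(26,24)=26 f(26,26)=1
t=27: f(27,-1)=2674440 f(27,1)=7020405 f(27,3)=8947575 f(27,5)=8351070 f(27,7)=6216210 f(27,9)=3798795 f(27,11)=1924065 f(27,13)=807300 f(27,15)=278460 f(27,17)=77805 f(27,19)=17199 f(27,21)=2898 f(27,23)=350 f(27,25)=27 f(27,27)=1
Σ_s f(27,s) = 40116600
P = 40116600/134217728 = 5014575/16777216

Answer: 5014575/16777216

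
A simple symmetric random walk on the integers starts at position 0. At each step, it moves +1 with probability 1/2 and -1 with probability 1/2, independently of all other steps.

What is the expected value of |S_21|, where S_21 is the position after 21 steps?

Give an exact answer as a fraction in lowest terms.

S_21 takes values m ≡ 1 (mod 2) with |m| ≤ 21; P(S_21=m) = C(21,(21+m)/2)/2^21.
Total paths: 2^21 = 2097152
Distribution: P(S=-21)=1/2097152, P(S=-19)=21/2097152, P(S=-17)=210/2097152, P(S=-15)=1330/2097152, P(S=-13)=5985/2097152, P(S=-11)=20349/2097152, P(S=-9)=54264/2097152, P(S=-7)=116280/2097152, P(S=-5)=203490/2097152, P(S=-3)=293930/2097152, P(S=-1)=352716/2097152, P(S=1)=352716/2097152, P(S=3)=293930/2097152, P(S=5)=203490/2097152, P(S=7)=116280/2097152, P(S=9)=54264/2097152, P(S=11)=20349/2097152, P(S=13)=5985/2097152, P(S=15)=1330/2097152, P(S=17)=210/2097152, P(S=19)=21/2097152, P(S=21)=1/2097152
E[|S_21|] = Σ_m |m|·P(S_21=m) = 7759752/2097152 = 969969/262144

Answer: 969969/262144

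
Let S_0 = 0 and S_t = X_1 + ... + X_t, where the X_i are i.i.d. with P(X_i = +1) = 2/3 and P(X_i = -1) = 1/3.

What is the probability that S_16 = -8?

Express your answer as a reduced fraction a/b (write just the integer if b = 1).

To reach position -8 after 16 steps: need 4 steps of +1 and 12 steps of -1.
Number of such sequences: C(16,4) = 1820
Each has probability (2/3)^4 · (1/3)^12 = 16/43046721
P = 1820 · 16/43046721 = 29120/43046721

Answer: 29120/43046721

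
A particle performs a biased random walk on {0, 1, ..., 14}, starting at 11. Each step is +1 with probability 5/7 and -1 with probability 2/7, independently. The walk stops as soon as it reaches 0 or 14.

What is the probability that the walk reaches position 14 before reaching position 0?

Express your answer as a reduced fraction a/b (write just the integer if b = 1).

Answer: 2034419875/2034499747

Derivation:
Biased walk: p = 5/7, q = 2/7, r = q/p = 2/5
Gambler's ruin: P(hit 14 before 0 | start at 11) = (1 - r^a)/(1 - r^N)
r^11 = 2048/48828125; r^14 = 16384/6103515625
P = (1 - 2048/48828125) / (1 - 16384/6103515625) = 48826077/48828125 / 6103499241/6103515625 = 2034419875/2034499747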